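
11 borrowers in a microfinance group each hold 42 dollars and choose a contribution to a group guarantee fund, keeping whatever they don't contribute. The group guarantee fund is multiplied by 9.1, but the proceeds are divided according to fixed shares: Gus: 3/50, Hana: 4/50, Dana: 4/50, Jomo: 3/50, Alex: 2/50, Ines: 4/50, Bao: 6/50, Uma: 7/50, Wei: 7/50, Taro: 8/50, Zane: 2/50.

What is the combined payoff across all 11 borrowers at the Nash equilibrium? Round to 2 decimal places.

1822.80 dollars

Player j's private return per contributed unit is 9.1 × (j's share). Contributing is weakly dominant for j when that share is at least 1/9.1 = 0.1099, and contributing 0 is dominant otherwise.
Bao, Uma, Wei and Taro are above the threshold, contributing 42 each; the remaining 7 contribute 0. Total contributed: 168.
The group guarantee fund pays out 9.1 × 168 = 1528.80 in total (split across the unequal shares, but the aggregate is all that matters for the group sum).
The 7 free-riders keep 42 each, adding 294. Group total = 294 + 1528.80 = 1822.80.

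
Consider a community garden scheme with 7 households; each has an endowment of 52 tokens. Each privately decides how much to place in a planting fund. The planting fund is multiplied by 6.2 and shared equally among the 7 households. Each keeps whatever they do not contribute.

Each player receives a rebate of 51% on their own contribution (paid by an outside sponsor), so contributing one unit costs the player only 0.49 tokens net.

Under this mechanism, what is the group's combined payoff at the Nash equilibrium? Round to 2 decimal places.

With the mechanism, a contributed unit returns (6.2/7) / 0.49 = 1.8076 per unit of net cost to the contributor — now above 1 — so contributing fully is weakly dominant for every player.
So the Nash equilibrium is full contribution by all 7; the group earns 7 × (52 × 0.51 + 6.2 × 52) = 2442.44.

2442.44 tokens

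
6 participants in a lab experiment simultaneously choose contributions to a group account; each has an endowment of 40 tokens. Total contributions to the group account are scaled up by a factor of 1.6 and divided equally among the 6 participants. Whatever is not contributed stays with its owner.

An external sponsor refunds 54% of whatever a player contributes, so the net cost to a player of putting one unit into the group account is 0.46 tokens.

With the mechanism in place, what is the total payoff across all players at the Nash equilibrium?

With the mechanism, a contributed unit returns (1.6/6) / 0.46 = 0.5797 per unit of net cost — still below 1 — so contributing 0 remains dominant for every player.
Everyone keeps their endowment and the group total is 6 × 40 = 240.

240.00 tokens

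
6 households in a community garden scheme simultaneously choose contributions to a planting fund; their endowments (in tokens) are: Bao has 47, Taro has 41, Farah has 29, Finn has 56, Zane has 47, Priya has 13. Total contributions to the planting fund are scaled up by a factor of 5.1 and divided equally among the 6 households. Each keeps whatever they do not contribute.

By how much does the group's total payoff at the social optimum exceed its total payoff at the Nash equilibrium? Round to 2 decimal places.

955.30 tokens

The private return per contributed unit is 5.1/6 = 0.8500 < 1 for every player regardless of endowment, so the Nash equilibrium is zero contribution and the group total is Σ E_j = 47 + 41 + 29 + 56 + 47 + 13 = 233.
Each contributed unit returns 5.100 to the group, so the social optimum is full contribution by everyone: group total = 5.100 × 233 = 1188.30.
Efficiency loss = (5.100 − 1) × 233 = 955.30.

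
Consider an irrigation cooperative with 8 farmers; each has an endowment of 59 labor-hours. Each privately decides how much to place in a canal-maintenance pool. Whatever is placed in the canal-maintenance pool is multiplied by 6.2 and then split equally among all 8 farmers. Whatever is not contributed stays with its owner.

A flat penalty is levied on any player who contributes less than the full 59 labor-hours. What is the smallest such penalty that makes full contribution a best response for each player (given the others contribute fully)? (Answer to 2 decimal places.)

Given the others contribute fully, the best deviation is to contribute 0 (any partial contribution still incurs the fine and gives up units whose private return 0.7750 is below 1).
Deviating from 59 to 0 saves 59 labor-hours but forfeits the deviator's share of the drop in the canal-maintenance pool: 6.2/8 × 59 = 45.72.
So the deviation gain is 59 − 45.72 = 13.28, and the fine must be at least 13.28 labor-hours to wipe it out.

13.28 labor-hours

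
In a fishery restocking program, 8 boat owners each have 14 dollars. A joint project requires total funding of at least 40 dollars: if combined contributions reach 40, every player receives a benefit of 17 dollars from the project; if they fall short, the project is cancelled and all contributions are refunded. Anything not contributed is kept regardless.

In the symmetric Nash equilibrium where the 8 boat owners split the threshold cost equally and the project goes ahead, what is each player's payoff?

26 dollars

Equal share of the threshold: 40/8 = 5.
At this profile no one gains by cutting their contribution: any cut drops the total below 40, the project is cancelled, contributions are refunded, and the deviator ends with 14, which is less than 14 − 5 + 17 = 26. Contributing more than 5 just wastes the excess. So contributing exactly 5 is a best response.
Each player's payoff: 14 − 5 + 17 = 26.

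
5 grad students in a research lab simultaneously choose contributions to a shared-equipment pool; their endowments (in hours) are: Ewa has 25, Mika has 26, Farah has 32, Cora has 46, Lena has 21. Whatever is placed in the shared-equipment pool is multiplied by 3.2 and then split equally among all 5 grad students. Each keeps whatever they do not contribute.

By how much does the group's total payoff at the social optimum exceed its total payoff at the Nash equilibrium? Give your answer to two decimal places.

330.00 hours

The private return per contributed unit is 3.2/5 = 0.6400 < 1 for every player regardless of endowment, so the Nash equilibrium is zero contribution and the group total is Σ E_j = 25 + 26 + 32 + 46 + 21 = 150.
Each contributed unit returns 3.200 to the group, so the social optimum is full contribution by everyone: group total = 3.200 × 150 = 480.00.
Efficiency loss = (3.200 − 1) × 150 = 330.00.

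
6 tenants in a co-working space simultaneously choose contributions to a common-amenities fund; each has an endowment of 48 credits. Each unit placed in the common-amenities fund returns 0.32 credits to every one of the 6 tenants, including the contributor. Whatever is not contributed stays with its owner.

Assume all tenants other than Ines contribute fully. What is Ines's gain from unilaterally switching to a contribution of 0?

32.64 credits

Switching from a contribution of 48 to 0 lets Ines keep an extra 48 credits, but lowers the common-amenities fund by 48, which costs Ines their own share of that drop: 0.32 × 48 = 15.36.
Net gain = 48 − 15.36 = 32.64. The private return per contributed unit (0.32) is below 1, so free-riding is indeed the best response regardless of what the others do.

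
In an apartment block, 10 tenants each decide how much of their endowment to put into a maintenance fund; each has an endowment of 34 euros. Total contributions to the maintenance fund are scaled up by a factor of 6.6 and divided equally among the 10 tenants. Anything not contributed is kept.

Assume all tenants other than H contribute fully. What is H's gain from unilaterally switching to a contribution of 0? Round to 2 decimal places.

11.56 euros

Switching from a contribution of 34 to 0 lets H keep an extra 34 euros, but lowers the maintenance fund by 34, which costs H their own share of that drop: 6.6/10 × 34 = 22.44.
Net gain = 34 − 22.44 = 11.56. The private return per contributed unit (0.6600) is below 1, so free-riding is indeed the best response regardless of what the others do.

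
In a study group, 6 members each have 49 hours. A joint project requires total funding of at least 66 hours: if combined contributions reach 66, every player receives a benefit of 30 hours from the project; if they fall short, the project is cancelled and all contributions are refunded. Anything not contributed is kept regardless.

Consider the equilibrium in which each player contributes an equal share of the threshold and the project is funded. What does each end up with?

Equal share of the threshold: 66/6 = 11.
At this profile no one gains by cutting their contribution: any cut drops the total below 66, the project is cancelled, contributions are refunded, and the deviator ends with 49, which is less than 49 − 11 + 30 = 68. Contributing more than 11 just wastes the excess. So contributing exactly 11 is a best response.
Each player's payoff: 49 − 11 + 30 = 68.

68 hours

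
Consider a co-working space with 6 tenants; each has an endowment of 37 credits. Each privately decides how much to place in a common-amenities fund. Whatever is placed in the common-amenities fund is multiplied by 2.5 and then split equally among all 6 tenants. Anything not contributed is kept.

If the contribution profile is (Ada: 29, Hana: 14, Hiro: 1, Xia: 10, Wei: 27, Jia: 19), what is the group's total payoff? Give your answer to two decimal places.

372.00 credits

Total contributed: 29 + 14 + 1 + 10 + 27 + 19 = 100; total kept: 6 × 37 − 100 = 122.
The common-amenities fund pays out 2.5 × 100 = 250.00 in aggregate.
Group total = 122 + 250.00 = 372.00.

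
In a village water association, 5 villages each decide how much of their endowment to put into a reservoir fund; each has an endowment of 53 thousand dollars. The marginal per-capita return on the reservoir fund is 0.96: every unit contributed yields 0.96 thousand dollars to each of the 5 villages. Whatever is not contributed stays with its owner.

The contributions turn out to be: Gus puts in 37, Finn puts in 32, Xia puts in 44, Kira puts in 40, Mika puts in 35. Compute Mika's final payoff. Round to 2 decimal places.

Total contributed: 37 + 32 + 44 + 40 + 35 = 188.
Each receives 0.96 × 188 = 180.48 from the reservoir fund.
Mika keeps 53 − 35 = 18, so Mika's payoff is 18 + 180.48 = 198.48.

198.48 thousand dollars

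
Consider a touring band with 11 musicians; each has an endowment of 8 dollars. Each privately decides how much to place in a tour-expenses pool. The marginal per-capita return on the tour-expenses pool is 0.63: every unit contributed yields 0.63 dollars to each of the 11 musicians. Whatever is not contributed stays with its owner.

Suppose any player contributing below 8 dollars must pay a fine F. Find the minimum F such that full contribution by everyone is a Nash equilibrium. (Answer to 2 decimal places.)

2.96 dollars

Given the others contribute fully, the best deviation is to contribute 0 (any partial contribution still incurs the fine and gives up units whose private return 0.63 is below 1).
Deviating from 8 to 0 saves 8 dollars but forfeits the deviator's share of the drop in the tour-expenses pool: 0.63 × 8 = 5.04.
So the deviation gain is 8 − 5.04 = 2.96, and the fine must be at least 2.96 dollars to wipe it out.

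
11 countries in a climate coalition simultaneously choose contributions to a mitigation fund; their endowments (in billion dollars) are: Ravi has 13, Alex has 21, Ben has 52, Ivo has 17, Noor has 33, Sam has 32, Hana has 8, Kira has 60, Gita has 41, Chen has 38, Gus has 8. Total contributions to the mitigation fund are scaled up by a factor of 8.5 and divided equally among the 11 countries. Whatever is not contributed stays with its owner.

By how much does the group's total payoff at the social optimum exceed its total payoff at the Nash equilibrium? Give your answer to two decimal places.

The private return per contributed unit is 8.5/11 = 0.7727 < 1 for every player regardless of endowment, so the Nash equilibrium is zero contribution and the group total is Σ E_j = 13 + 21 + 52 + 17 + 33 + 32 + 8 + 60 + 41 + 38 + 8 = 323.
Each contributed unit returns 8.500 to the group, so the social optimum is full contribution by everyone: group total = 8.500 × 323 = 2745.50.
Efficiency loss = (8.500 − 1) × 323 = 2422.50.

2422.50 billion dollars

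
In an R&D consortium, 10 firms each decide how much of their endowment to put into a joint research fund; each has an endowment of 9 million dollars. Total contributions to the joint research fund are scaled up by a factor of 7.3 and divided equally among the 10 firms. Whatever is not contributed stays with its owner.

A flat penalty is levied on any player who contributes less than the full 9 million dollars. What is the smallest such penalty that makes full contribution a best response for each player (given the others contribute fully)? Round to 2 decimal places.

2.43 million dollars

Given the others contribute fully, the best deviation is to contribute 0 (any partial contribution still incurs the fine and gives up units whose private return 0.7300 is below 1).
Deviating from 9 to 0 saves 9 million dollars but forfeits the deviator's share of the drop in the joint research fund: 7.3/10 × 9 = 6.57.
So the deviation gain is 9 − 6.57 = 2.43, and the fine must be at least 2.43 million dollars to wipe it out.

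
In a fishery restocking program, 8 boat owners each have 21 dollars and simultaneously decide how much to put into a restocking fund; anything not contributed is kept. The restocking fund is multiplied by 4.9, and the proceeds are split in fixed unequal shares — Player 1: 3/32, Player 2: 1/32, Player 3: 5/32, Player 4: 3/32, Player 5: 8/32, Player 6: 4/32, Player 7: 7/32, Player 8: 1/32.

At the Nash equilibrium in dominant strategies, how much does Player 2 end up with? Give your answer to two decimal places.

A player with share s gets back 4.9·s per unit contributed, so full contribution is dominant for anyone with s > 1/4.9 = 0.2041 and zero contribution is dominant for anyone below.
The shares above 0.2041 belong to Player 5 and Player 7, contributing 21 each; the remaining 6 contribute 0. Total contributed: 42.
Player 2 keeps 21 and receives 4.9 × 42 × 1/32 = 6.43 from the restocking fund, for a payoff of 27.43.

27.43 dollars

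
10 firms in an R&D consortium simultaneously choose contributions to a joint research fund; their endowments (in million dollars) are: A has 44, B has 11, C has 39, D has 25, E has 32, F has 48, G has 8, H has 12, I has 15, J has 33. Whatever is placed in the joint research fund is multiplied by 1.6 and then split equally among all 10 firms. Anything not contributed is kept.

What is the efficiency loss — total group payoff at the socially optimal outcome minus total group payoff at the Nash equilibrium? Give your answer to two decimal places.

160.20 million dollars

The private return per contributed unit is 1.6/10 = 0.1600 < 1 for every player regardless of endowment, so the Nash equilibrium is zero contribution and the group total is Σ E_j = 44 + 11 + 39 + 25 + 32 + 48 + 8 + 12 + 15 + 33 = 267.
Each contributed unit returns 1.600 to the group, so the social optimum is full contribution by everyone: group total = 1.600 × 267 = 427.20.
Efficiency loss = (1.600 − 1) × 267 = 160.20.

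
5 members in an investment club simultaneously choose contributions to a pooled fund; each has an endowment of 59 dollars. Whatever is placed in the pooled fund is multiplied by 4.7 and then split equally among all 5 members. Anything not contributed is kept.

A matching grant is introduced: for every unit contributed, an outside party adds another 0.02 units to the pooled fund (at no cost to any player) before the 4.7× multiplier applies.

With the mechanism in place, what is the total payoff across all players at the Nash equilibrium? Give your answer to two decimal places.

Even with the mechanism, each unit contributed returns only 4.7 × 1.02 / 5 = 0.9588 per unit of net cost, so contributing nothing is still dominant.
Everyone keeps their endowment and the group total is 5 × 59 = 295.

295.00 dollars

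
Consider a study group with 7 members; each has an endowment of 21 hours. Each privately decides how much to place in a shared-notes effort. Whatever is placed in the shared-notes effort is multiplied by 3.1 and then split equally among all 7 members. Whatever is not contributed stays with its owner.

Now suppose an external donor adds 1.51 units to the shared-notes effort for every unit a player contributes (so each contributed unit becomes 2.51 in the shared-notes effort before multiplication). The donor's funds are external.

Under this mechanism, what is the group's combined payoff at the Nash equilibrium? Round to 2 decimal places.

With the mechanism, a contributed unit returns 3.1 × 2.51 / 7 = 1.1116 per unit of net cost to the contributor — now above 1 — so contributing fully is weakly dominant for every player.
So the Nash equilibrium is full contribution by all 7; the group earns 3.1 × 2.51 × 147 = 1143.81.

1143.81 hours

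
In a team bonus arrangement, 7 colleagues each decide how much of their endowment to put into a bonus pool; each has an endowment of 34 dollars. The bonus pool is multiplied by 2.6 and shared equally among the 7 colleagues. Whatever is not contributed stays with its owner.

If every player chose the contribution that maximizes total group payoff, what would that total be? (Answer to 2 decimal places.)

Each contributed unit returns 2.600 to the group as a whole (0.3714 to each of 7 players), which exceeds 1, so the social optimum is full contribution: group total = 2.600 × 238 = 618.80.

618.80 dollars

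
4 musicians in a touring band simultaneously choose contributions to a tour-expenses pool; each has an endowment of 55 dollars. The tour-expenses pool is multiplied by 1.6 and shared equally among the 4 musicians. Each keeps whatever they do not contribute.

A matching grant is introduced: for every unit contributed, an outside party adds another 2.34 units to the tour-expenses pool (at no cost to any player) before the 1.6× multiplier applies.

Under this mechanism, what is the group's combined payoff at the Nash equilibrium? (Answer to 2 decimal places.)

1175.68 dollars

Under the mechanism each unit contributed yields 1.6 × 3.34 / 4 = 1.3360 back to its contributor per unit of net cost, which exceeds 1, making full contribution the dominant choice for everyone.
At the Nash equilibrium everyone contributes 55. Group total payoff = 1.6 × 3.34 × 220 = 1175.68.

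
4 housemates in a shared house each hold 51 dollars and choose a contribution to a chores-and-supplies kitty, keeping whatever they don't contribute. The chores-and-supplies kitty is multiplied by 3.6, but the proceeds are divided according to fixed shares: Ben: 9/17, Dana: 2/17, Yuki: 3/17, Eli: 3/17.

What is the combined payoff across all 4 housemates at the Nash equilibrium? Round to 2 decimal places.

336.60 dollars

A player with share s gets back 3.6·s per unit contributed, so full contribution is dominant for anyone with s > 1/3.6 = 0.2778 and zero contribution is dominant for anyone below.
The only share above 0.2778 is Ben's 9/17, contributing 51; the remaining 3 contribute 0. Total contributed: 51.
The chores-and-supplies kitty pays out 3.6 × 51 = 183.60 in total (split across the unequal shares, but the aggregate is all that matters for the group sum).
The 3 free-riders keep 51 each, adding 153. Group total = 153 + 183.60 = 336.60.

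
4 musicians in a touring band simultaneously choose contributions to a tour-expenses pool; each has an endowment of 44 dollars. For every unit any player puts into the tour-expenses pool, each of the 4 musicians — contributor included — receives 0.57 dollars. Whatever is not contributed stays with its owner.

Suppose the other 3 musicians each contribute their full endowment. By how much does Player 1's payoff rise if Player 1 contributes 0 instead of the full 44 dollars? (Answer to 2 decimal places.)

Switching from a contribution of 44 to 0 lets Player 1 keep an extra 44 dollars, but lowers the tour-expenses pool by 44, which costs Player 1 their own share of that drop: 0.57 × 44 = 25.08.
Net gain = 44 − 25.08 = 18.92. The private return per contributed unit (0.57) is below 1, so free-riding is indeed the best response regardless of what the others do.

18.92 dollars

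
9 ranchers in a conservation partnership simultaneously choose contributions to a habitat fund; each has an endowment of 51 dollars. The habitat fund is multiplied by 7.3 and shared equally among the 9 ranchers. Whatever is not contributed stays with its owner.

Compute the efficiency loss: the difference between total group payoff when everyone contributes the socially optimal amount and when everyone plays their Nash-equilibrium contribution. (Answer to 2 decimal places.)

2891.70 dollars

Each contributed unit returns 7.3/9 = 0.8111 to its contributor — below 1 — so contributing 0 is dominant for every player. At the Nash equilibrium everyone keeps their 51, and the group total is 9 × 51 = 459.
Each contributed unit returns 7.300 to the group as a whole (0.8111 to each of 9 players), which exceeds 1, so the social optimum is full contribution: group total = 7.300 × 459 = 3350.70.
Efficiency loss = 3350.70 − 459 = 2891.70.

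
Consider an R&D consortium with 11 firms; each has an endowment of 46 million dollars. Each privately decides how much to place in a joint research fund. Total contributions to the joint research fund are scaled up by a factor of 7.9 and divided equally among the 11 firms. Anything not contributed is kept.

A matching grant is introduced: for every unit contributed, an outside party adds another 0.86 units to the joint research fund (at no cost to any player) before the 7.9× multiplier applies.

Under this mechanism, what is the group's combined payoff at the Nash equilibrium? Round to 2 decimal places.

The effective private return per unit is now 7.9 × 1.86 / 11 = 1.3358 > 1, so every player's dominant strategy flips to full contribution.
So the Nash equilibrium is full contribution by all 11; the group earns 7.9 × 1.86 × 506 = 7435.16.

7435.16 million dollars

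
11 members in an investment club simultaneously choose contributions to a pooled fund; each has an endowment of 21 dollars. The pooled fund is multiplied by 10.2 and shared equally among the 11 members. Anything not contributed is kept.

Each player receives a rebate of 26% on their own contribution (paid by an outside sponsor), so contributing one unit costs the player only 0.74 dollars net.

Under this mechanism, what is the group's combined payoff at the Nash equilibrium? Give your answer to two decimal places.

2416.26 dollars

The effective private return per unit is now (10.2/11) / 0.74 = 1.2531 > 1, so every player's dominant strategy flips to full contribution.
At the Nash equilibrium everyone contributes 21. Group total payoff = 11 × (21 × 0.26 + 10.2 × 21) = 2416.26.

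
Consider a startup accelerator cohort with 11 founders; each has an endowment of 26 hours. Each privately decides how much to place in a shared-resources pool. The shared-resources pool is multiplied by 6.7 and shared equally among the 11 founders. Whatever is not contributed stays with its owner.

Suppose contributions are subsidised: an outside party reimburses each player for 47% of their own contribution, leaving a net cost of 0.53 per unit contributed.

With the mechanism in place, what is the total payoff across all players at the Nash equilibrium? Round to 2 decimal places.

The effective private return per unit is now (6.7/11) / 0.53 = 1.1492 > 1, so every player's dominant strategy flips to full contribution.
So the Nash equilibrium is full contribution by all 11; the group earns 11 × (26 × 0.47 + 6.7 × 26) = 2050.62.

2050.62 hours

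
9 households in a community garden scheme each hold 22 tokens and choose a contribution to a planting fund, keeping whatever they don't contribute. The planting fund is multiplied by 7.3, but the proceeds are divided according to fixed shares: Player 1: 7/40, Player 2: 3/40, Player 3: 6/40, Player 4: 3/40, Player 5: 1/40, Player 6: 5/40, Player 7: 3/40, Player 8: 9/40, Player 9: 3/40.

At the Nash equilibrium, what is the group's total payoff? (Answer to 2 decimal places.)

613.80 tokens

For player j, contributing a unit is worthwhile iff 7.3 × (j's share) ≥ 1, i.e. iff j's share is at least 0.1370.
Player 1, Player 3 and Player 8 clear that bar, contributing 22 each; the remaining 6 contribute 0. Total contributed: 66.
The planting fund pays out 7.3 × 66 = 481.80 in total (split across the unequal shares, but the aggregate is all that matters for the group sum).
The 6 free-riders keep 22 each, adding 132. Group total = 132 + 481.80 = 613.80.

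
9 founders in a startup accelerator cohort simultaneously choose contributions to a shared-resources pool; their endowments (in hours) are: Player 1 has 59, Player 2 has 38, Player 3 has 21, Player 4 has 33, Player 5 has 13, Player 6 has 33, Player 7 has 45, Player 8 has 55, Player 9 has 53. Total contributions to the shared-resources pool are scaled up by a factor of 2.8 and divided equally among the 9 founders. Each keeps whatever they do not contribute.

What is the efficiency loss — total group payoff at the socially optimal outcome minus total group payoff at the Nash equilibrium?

The private return per contributed unit is 2.8/9 = 0.3111 < 1 for every player regardless of endowment, so the Nash equilibrium is zero contribution and the group total is Σ E_j = 59 + 38 + 21 + 33 + 13 + 33 + 45 + 55 + 53 = 350.
Each contributed unit returns 2.800 to the group, so the social optimum is full contribution by everyone: group total = 2.800 × 350 = 980.00.
Efficiency loss = (2.800 − 1) × 350 = 630.00.

630.00 hours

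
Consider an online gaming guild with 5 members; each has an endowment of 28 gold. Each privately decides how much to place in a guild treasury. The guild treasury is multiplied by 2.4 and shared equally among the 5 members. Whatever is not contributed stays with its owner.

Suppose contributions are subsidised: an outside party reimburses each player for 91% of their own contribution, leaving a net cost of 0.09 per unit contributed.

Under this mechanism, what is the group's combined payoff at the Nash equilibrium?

463.40 gold

Under the mechanism each unit contributed yields (2.4/5) / 0.09 = 5.3333 back to its contributor per unit of net cost, which exceeds 1, making full contribution the dominant choice for everyone.
At the Nash equilibrium everyone contributes 28. Group total payoff = 5 × (28 × 0.91 + 2.4 × 28) = 463.40.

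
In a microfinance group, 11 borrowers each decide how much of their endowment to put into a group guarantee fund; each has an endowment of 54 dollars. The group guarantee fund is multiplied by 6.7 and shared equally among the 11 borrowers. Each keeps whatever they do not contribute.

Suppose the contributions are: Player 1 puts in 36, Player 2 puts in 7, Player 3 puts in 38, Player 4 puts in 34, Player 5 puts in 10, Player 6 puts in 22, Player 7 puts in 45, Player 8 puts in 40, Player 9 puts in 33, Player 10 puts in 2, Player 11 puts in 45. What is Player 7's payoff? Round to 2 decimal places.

199.04 dollars

Total contributed: 36 + 7 + 38 + 34 + 10 + 22 + 45 + 40 + 33 + 2 + 45 = 312.
Each receives 6.7 × 312 / 11 = 190.04 from the group guarantee fund.
Player 7 keeps 54 − 45 = 9, so Player 7's payoff is 9 + 190.04 = 199.04.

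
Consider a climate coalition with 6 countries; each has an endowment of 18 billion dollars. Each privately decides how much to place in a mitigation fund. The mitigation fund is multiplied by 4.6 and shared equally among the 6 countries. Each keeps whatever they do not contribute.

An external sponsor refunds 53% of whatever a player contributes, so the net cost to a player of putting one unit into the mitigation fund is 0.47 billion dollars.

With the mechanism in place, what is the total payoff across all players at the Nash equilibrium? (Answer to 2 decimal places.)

With the mechanism, a contributed unit returns (4.6/6) / 0.47 = 1.6312 per unit of net cost to the contributor — now above 1 — so contributing fully is weakly dominant for every player.
At the Nash equilibrium everyone contributes 18. Group total payoff = 6 × (18 × 0.53 + 4.6 × 18) = 554.04.

554.04 billion dollars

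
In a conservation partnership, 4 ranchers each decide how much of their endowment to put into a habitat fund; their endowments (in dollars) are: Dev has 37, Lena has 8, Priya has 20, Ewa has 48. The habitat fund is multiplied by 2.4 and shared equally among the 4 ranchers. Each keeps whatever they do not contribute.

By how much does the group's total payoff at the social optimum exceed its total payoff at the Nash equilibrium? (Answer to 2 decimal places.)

The private return per contributed unit is 2.4/4 = 0.6000 < 1 for every player regardless of endowment, so the Nash equilibrium is zero contribution and the group total is Σ E_j = 37 + 8 + 20 + 48 = 113.
Each contributed unit returns 2.400 to the group, so the social optimum is full contribution by everyone: group total = 2.400 × 113 = 271.20.
Efficiency loss = (2.400 − 1) × 113 = 158.20.

158.20 dollars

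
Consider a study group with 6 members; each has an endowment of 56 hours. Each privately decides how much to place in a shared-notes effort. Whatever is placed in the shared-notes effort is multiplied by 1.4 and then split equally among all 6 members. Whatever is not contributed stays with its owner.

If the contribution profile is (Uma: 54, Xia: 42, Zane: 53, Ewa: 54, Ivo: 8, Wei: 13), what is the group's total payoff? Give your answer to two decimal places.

425.60 hours

Total contributed: 54 + 42 + 53 + 54 + 8 + 13 = 224; total kept: 6 × 56 − 224 = 112.
The shared-notes effort pays out 1.4 × 224 = 313.60 in aggregate.
Group total = 112 + 313.60 = 425.60.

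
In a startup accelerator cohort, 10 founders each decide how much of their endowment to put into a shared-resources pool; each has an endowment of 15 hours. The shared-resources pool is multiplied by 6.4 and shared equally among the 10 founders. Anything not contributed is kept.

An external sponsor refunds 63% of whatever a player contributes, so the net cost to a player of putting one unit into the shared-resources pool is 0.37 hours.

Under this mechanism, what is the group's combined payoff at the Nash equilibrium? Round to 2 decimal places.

1054.50 hours

Under the mechanism each unit contributed yields (6.4/10) / 0.37 = 1.7297 back to its contributor per unit of net cost, which exceeds 1, making full contribution the dominant choice for everyone.
At the Nash equilibrium everyone contributes 15. Group total payoff = 10 × (15 × 0.63 + 6.4 × 15) = 1054.50.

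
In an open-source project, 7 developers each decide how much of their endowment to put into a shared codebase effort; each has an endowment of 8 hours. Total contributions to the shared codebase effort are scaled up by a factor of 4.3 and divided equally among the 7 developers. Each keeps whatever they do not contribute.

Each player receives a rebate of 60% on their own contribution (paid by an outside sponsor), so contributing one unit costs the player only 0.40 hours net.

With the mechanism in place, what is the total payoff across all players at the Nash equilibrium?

Under the mechanism each unit contributed yields (4.3/7) / 0.40 = 1.5357 back to its contributor per unit of net cost, which exceeds 1, making full contribution the dominant choice for everyone.
At the Nash equilibrium everyone contributes 8. Group total payoff = 7 × (8 × 0.60 + 4.3 × 8) = 274.40.

274.40 hours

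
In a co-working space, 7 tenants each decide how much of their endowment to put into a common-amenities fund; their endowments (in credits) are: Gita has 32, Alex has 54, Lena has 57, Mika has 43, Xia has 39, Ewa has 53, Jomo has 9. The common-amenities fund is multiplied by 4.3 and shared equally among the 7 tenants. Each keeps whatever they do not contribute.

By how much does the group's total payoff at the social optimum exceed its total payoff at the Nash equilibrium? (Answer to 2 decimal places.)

The private return per contributed unit is 4.3/7 = 0.6143 < 1 for every player regardless of endowment, so the Nash equilibrium is zero contribution and the group total is Σ E_j = 32 + 54 + 57 + 43 + 39 + 53 + 9 = 287.
Each contributed unit returns 4.300 to the group, so the social optimum is full contribution by everyone: group total = 4.300 × 287 = 1234.10.
Efficiency loss = (4.300 − 1) × 287 = 947.10.

947.10 credits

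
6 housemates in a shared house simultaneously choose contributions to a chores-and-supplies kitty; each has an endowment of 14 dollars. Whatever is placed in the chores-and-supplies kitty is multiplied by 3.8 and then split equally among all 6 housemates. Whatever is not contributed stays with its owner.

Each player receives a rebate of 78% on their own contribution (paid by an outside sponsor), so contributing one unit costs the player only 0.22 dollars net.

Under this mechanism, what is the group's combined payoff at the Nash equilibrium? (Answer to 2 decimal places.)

The effective private return per unit is now (3.8/6) / 0.22 = 2.8788 > 1, so every player's dominant strategy flips to full contribution.
At the Nash equilibrium everyone contributes 14. Group total payoff = 6 × (14 × 0.78 + 3.8 × 14) = 384.72.

384.72 dollars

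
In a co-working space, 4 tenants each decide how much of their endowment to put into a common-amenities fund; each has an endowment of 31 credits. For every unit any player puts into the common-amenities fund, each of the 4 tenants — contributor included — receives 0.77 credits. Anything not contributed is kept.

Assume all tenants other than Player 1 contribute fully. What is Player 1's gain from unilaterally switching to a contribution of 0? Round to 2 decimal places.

Switching from a contribution of 31 to 0 lets Player 1 keep an extra 31 credits, but lowers the common-amenities fund by 31, which costs Player 1 their own share of that drop: 0.77 × 31 = 23.87.
Net gain = 31 − 23.87 = 7.13. The private return per contributed unit (0.77) is below 1, so free-riding is indeed the best response regardless of what the others do.

7.13 credits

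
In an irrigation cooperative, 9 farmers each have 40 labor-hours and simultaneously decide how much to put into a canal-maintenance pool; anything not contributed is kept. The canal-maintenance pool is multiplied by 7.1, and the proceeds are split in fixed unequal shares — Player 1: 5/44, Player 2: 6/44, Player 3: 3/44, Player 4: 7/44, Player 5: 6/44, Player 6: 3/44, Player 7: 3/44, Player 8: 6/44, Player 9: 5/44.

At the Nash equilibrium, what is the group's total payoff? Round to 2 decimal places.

604.00 labor-hours

Player j's private return per contributed unit is 7.1 × (j's share). Contributing is weakly dominant for j when that share is at least 1/7.1 = 0.1408, and contributing 0 is dominant otherwise.
The only share above 0.1408 is Player 4's 7/44, contributing 40; the remaining 8 contribute 0. Total contributed: 40.
The canal-maintenance pool pays out 7.1 × 40 = 284.00 in total (split across the unequal shares, but the aggregate is all that matters for the group sum).
The 8 free-riders keep 40 each, adding 320. Group total = 320 + 284.00 = 604.00.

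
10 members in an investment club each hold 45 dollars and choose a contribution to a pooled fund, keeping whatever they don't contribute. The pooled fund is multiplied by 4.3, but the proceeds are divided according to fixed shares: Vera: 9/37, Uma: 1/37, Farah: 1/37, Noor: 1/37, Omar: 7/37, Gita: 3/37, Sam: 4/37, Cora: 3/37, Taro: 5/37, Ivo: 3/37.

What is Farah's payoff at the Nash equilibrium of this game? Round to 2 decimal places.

For player j, contributing a unit is worthwhile iff 4.3 × (j's share) ≥ 1, i.e. iff j's share is at least 0.2326.
The only share above 0.2326 is Vera's 9/37, contributing 45; the remaining 9 contribute 0. Total contributed: 45.
Farah keeps 45 and receives 4.3 × 45 × 1/37 = 5.23 from the pooled fund, for a payoff of 50.23.

50.23 dollars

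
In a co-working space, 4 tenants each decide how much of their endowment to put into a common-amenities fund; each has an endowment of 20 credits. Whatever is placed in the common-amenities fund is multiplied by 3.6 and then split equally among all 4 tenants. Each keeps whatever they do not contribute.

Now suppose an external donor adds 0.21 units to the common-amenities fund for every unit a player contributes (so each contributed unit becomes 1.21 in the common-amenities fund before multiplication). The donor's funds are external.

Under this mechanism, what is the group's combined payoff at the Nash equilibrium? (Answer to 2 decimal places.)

With the mechanism, a contributed unit returns 3.6 × 1.21 / 4 = 1.0890 per unit of net cost to the contributor — now above 1 — so contributing fully is weakly dominant for every player.
So the Nash equilibrium is full contribution by all 4; the group earns 3.6 × 1.21 × 80 = 348.48.

348.48 credits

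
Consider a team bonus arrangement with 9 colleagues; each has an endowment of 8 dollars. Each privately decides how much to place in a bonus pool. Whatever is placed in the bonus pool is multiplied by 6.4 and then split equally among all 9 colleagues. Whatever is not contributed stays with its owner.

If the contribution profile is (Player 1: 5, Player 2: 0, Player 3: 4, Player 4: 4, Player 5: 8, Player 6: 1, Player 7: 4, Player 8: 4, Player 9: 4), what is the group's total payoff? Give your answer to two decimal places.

255.60 dollars

Total contributed: 5 + 0 + 4 + 4 + 8 + 1 + 4 + 4 + 4 = 34; total kept: 9 × 8 − 34 = 38.
The bonus pool pays out 6.4 × 34 = 217.60 in aggregate.
Group total = 38 + 217.60 = 255.60.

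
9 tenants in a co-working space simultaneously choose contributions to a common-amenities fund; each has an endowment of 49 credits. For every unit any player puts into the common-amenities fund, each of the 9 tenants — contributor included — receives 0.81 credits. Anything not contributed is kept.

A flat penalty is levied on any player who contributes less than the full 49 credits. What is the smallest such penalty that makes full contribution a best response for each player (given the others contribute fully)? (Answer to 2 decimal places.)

9.31 credits

Given the others contribute fully, the best deviation is to contribute 0 (any partial contribution still incurs the fine and gives up units whose private return 0.81 is below 1).
Deviating from 49 to 0 saves 49 credits but forfeits the deviator's share of the drop in the common-amenities fund: 0.81 × 49 = 39.69.
So the deviation gain is 49 − 39.69 = 9.31, and the fine must be at least 9.31 credits to wipe it out.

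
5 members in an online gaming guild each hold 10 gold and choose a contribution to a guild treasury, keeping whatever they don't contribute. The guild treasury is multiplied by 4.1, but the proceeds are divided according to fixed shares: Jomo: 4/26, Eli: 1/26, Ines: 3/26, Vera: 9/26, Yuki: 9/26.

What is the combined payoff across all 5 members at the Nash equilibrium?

Player j's private return per contributed unit is 4.1 × (j's share). Contributing is weakly dominant for j when that share is at least 1/4.1 = 0.2439, and contributing 0 is dominant otherwise.
The shares above 0.2439 belong to Vera and Yuki, contributing 10 each; the remaining 3 contribute 0. Total contributed: 20.
The guild treasury pays out 4.1 × 20 = 82.00 in total (split across the unequal shares, but the aggregate is all that matters for the group sum).
The 3 free-riders keep 10 each, adding 30. Group total = 30 + 82.00 = 112.00.

112.00 gold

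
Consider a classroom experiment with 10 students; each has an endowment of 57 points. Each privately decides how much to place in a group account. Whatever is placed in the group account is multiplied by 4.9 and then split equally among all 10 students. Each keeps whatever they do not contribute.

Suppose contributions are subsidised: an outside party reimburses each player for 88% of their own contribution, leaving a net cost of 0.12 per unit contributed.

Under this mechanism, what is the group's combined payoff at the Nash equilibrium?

3294.60 points

With the mechanism, a contributed unit returns (4.9/10) / 0.12 = 4.0833 per unit of net cost to the contributor — now above 1 — so contributing fully is weakly dominant for every player.
So the Nash equilibrium is full contribution by all 10; the group earns 10 × (57 × 0.88 + 4.9 × 57) = 3294.60.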